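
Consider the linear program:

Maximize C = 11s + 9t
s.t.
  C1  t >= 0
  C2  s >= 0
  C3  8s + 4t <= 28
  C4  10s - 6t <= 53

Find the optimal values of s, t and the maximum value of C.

s = 0, t = 7, maximum C = 63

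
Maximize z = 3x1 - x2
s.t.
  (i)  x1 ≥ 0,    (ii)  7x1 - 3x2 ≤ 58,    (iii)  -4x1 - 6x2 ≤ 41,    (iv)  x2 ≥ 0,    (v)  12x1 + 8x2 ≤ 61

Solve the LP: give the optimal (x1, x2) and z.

x1 = 61/12, x2 = 0, maximum z = 61/4

Corner points and z = 3x1 - x2:
  (0, 0) → z = 0
  (0, 61/8) → z = -61/8
  (61/12, 0) → z = 61/4

The binding constraints are x2 = 0 and 12x1 + 8x2 = 61.
Solving simultaneously gives x1 = 61/12, x2 = 0.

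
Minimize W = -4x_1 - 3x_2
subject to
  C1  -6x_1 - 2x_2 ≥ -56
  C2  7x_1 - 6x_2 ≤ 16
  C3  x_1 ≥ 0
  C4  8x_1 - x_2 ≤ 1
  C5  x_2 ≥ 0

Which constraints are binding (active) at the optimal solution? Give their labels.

Vertices and W = -4x_1 - 3x_2:
  (0, 28) → W = -84
  (29/11, 221/11) → W = -779/11
  (0, 0) → W = 0
  (1/8, 0) → W = -1/2

The minimum is at (0, 28). Substituting into each constraint, equality holds for C1 and C3; the remaining constraints have slack.

C1 and C3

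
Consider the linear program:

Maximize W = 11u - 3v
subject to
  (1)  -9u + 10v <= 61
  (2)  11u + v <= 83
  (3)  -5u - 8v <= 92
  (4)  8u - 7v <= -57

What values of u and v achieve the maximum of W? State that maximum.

u = -143/17, v = -25/17, maximum W = -1498/17

Vertices and W = 11u - 3v:
  (-704/61, -523/122) → W = -13919/122
  (-143/17, -25/17) → W = -1498/17
  (-100/9, -41/9) → W = -977/9

The binding constraints are -9u + 10v = 61 and 8u - 7v = -57.
Solving simultaneously gives u = -143/17, v = -25/17.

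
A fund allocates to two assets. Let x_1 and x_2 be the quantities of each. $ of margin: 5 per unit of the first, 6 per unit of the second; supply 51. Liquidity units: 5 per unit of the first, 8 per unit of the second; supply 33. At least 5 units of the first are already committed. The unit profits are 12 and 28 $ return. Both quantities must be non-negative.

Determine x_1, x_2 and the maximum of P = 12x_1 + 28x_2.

Feasible corners and P = 12x_1 + 28x_2:
  (33/5, 0) → P = 396/5
  (5, 0) → P = 60
  (5, 1) → P = 88

x_1 = 5, x_2 = 1, maximum P = 88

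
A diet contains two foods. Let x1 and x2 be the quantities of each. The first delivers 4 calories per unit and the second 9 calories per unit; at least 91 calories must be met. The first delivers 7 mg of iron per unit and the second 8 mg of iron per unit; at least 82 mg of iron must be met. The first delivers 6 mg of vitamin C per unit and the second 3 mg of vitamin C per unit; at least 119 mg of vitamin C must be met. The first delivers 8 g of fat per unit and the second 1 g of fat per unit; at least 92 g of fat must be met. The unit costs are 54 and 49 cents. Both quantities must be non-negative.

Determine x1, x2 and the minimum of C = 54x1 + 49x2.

Feasible corners and C = 54x1 + 49x2:
  (0, 92) → C = 4508
  (91/4, 0) → C = 2457/2
  (19, 5/3) → C = 3323/3
  (157/18, 200/9) → C = 14039/9
The feasible region is unbounded (it extends along (0, 1), (1, 0)), but C strictly increases along every unbounded feasible direction, so there is no improving ray and the minimum is attained at a vertex.

x1 = 19, x2 = 5/3, minimum C = 3323/3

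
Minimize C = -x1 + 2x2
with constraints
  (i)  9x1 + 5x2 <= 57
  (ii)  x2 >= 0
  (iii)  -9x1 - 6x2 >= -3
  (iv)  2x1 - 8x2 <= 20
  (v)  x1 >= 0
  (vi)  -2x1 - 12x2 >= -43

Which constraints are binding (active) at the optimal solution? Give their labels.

(ii) and (iii)

Vertices and C = -x1 + 2x2:
  (1/3, 0) → C = -1/3
  (0, 0) → C = 0
  (0, 1/2) → C = 1

The minimum is at (1/3, 0). Substituting into each constraint, equality holds for (ii) and (iii); the remaining constraints have slack.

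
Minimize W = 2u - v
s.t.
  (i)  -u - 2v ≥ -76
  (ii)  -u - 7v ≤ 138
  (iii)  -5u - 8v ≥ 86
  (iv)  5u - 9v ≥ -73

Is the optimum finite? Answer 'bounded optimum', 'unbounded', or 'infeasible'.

Extreme points and W = 2u - v:
  (502/27, -604/27) → W = 536/9
  (-1753/44, -617/44) → W = -2889/44
  (-1358/85, -13/17) → W = -2651/85
The feasible region has finitely many vertices and no improving ray; the minimum is -2889/44 at (-1753/44, -617/44).

bounded optimum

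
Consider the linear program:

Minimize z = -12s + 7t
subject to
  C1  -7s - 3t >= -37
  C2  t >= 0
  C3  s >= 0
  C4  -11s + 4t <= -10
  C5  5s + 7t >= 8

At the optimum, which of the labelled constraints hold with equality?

C1 and C2

Extreme points and z = -12s + 7t:
  (37/7, 0) → z = -444/7
  (178/61, 337/61) → z = 223/61
  (8/5, 0) → z = -96/5
  (102/97, 38/97) → z = -958/97

The minimum is at (37/7, 0). Substituting into each constraint, equality holds for C1 and C2; the remaining constraints have slack.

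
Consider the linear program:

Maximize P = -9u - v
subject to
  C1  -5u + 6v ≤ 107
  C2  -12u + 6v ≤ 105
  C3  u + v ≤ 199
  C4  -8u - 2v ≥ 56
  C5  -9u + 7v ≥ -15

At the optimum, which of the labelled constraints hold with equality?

C2 and C5

Extreme points and P = -9u - v:
  (-91/12, 7/3) → P = 791/12
  (-55/2, -75/2) → P = 285
  (-181/37, -312/37) → P = 1941/37

The maximum is at (-55/2, -75/2). Substituting into each constraint, equality holds for C2 and C5; the remaining constraints have slack.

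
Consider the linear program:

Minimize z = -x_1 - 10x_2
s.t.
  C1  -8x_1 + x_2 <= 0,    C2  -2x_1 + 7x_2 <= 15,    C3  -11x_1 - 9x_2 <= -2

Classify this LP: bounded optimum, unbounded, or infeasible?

From the feasible point (5/18, 20/9), moving in the direction (7, 2) keeps every constraint satisfied while z decreases without bound.

unbounded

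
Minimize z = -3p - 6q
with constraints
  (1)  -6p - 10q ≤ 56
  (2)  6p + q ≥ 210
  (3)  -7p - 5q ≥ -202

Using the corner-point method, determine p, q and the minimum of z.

p = 848/23, q = -258/23, minimum z = -996/23

Extreme points and z = -3p - 6q:
  (1078/27, -266/9) → z = 518/9
  (115/2, -401/10) → z = 681/10
  (848/23, -258/23) → z = -996/23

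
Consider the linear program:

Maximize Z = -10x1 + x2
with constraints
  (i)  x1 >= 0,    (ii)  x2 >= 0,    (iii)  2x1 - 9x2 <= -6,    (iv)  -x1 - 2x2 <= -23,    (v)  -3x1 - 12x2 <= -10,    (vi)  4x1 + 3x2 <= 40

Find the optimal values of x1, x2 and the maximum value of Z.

x1 = 0, x2 = 40/3, maximum Z = 40/3

Corner points and Z = -10x1 + x2:
  (0, 23/2) → Z = 23/2
  (0, 40/3) → Z = 40/3
  (11/5, 52/5) → Z = -58/5

The binding constraints are x1 = 0 and 4x1 + 3x2 = 40.
Solving simultaneously gives x1 = 0, x2 = 40/3.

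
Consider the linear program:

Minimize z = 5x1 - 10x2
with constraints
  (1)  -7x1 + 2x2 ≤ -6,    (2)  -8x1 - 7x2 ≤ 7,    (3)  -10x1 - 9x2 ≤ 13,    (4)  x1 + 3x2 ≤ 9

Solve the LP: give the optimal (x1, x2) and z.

x1 = 36/23, x2 = 57/23, minimum z = -390/23

The feasible region is unbounded (it extends along (9, -10), (3, -1)), but z strictly increases along every unbounded feasible direction, so there is no improving ray and the minimum is attained at a vertex.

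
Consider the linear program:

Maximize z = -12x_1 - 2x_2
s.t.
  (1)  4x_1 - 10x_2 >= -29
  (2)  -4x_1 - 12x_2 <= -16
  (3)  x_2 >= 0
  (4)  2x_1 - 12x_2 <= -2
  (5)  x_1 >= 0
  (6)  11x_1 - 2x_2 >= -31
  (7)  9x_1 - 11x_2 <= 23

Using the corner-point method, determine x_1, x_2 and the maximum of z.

Vertices and z = -12x_1 - 2x_2:
  (0, 29/10) → z = -29/5
  (549/46, 353/46) → z = -3647/23
  (7/3, 5/9) → z = -262/9
  (0, 4/3) → z = -8/3
  (149/43, 32/43) → z = -1852/43

At the optimal vertex, -4x_1 - 12x_2 = -16 and x_1 = 0.
Solving simultaneously gives x_1 = 0, x_2 = 4/3.

x_1 = 0, x_2 = 4/3, maximum z = -8/3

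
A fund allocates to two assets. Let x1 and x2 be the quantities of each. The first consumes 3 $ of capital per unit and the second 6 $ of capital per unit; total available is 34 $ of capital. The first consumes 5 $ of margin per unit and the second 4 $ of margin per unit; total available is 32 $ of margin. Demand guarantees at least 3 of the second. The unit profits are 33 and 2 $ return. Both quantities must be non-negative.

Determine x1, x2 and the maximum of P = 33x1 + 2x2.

Feasible corners and P = 33x1 + 2x2:
  (0, 17/3) → P = 34/3
  (0, 3) → P = 6
  (28/9, 37/9) → P = 998/9
  (4, 3) → P = 138

At the optimal vertex, 5x1 + 4x2 = 32 and x2 = 3.
Solving simultaneously gives x1 = 4, x2 = 3.

x1 = 4, x2 = 3, maximum P = 138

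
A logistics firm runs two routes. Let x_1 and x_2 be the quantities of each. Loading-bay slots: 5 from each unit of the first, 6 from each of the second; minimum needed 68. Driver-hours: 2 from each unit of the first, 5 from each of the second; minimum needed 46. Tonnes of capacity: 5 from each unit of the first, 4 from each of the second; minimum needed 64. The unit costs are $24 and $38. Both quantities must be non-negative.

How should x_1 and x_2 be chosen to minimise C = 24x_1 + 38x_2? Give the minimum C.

The feasible region is unbounded (it extends along (0, 1), (1, 0)), but C strictly increases along every unbounded feasible direction, so there is no improving ray and the minimum is attained at a vertex.

At the optimal vertex, 2x_1 + 5x_2 = 46 and 5x_1 + 4x_2 = 64.
Solving simultaneously gives x_1 = 8, x_2 = 6.

x_1 = 8, x_2 = 6, minimum C = 420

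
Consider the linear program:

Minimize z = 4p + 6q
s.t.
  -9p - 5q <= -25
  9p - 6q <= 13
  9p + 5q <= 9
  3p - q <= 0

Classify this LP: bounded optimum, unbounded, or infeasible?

infeasible

Constraints -9p - 5q ≤ -25 and 9p + 5q ≤ 9 have parallel boundaries but demand opposite sides — no point can satisfy both, so the region is empty.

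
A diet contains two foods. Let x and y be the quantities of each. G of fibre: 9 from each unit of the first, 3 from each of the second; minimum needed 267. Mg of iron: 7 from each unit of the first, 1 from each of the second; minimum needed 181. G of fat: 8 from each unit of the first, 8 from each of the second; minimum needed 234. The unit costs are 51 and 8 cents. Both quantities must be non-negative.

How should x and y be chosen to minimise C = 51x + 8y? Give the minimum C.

Feasible corners and C = 51x + 8y:
  (0, 181) → C = 1448
  (89/3, 0) → C = 1513
  (23, 20) → C = 1333
The feasible region is unbounded (it extends along (0, 1), (1, 0)), but C strictly increases along every unbounded feasible direction, so there is no improving ray and the minimum is attained at a vertex.

The binding constraints are 9x + 3y = 267 and 7x + y = 181.
Solving simultaneously gives x = 23, y = 20.

x = 23, y = 20, minimum C = 1333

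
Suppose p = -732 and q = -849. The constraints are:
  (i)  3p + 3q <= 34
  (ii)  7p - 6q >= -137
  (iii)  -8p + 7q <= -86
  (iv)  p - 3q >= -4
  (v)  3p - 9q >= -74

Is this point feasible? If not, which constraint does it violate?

(i): -4743 ≤ 34 ✓
(ii): -30 ≥ -137 ✓
(iii): -87 ≤ -86 ✓
(iv): 1815 ≥ -4 ✓
(v): 5445 ≥ -74 ✓

feasible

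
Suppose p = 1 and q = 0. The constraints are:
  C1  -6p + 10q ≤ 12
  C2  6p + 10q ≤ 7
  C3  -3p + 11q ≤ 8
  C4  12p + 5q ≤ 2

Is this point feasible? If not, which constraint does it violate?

not feasible — violates C4

Constraint C4: 12p + 5q = 12, which is not ≤ 2. All other constraints are satisfied.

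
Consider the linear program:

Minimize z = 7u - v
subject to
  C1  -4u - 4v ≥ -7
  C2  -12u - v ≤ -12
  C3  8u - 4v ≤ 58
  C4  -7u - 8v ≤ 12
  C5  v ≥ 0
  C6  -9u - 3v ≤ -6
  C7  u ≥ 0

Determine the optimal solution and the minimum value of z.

u = 41/44, v = 9/11, minimum z = 251/44

Corner points and z = 7u - v:
  (41/44, 9/11) → z = 251/44
  (7/4, 0) → z = 49/4
  (1, 0) → z = 7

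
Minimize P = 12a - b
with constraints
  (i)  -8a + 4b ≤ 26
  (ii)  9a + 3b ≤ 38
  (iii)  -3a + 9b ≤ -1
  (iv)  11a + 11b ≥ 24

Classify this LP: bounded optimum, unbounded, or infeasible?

bounded optimum

Extreme points and P = 12a - b:
  (23/6, 7/6) → P = 269/6
  (173/33, -101/33) → P = 2177/33
  (227/132, 61/132) → P = 2663/132
The feasible region has finitely many vertices and no improving ray; the minimum is 2663/132 at (227/132, 61/132).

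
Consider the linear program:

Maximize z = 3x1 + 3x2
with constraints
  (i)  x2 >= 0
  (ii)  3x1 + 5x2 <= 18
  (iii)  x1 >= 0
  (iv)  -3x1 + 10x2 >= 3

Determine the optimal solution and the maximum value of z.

Extreme points and z = 3x1 + 3x2:
  (0, 18/5) → z = 54/5
  (11/3, 7/5) → z = 76/5
  (0, 3/10) → z = 9/10

The optimum lies where 3x1 + 5x2 = 18 and -3x1 + 10x2 = 3.
Solving simultaneously gives x1 = 11/3, x2 = 7/5.

x1 = 11/3, x2 = 7/5, maximum z = 76/5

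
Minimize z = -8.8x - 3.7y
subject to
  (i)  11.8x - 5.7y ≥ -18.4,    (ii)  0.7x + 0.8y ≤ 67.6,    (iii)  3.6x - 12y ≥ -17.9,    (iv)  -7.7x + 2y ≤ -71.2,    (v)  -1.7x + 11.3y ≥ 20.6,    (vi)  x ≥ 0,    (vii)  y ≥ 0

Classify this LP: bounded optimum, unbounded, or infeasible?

Vertices and z = -8.8x - 3.7y:
  (9961/141, 25589/1128) → z = -7959337/11280
  (74740/927, 12934/927) → z = -3527839/4635
  (4451/426, 7883/1704) → z = -1858423/17040
  (28192/2787, 9322/2787) → z = -282581/2787
The feasible region has finitely many vertices and no improving ray; the minimum is -3527839/4635 at (74740/927, 12934/927).

bounded optimum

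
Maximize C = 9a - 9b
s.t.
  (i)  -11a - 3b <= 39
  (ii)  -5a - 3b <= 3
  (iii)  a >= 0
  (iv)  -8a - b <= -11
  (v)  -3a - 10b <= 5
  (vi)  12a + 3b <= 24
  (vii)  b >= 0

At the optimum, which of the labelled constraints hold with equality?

Corner points and C = 9a - 9b:
  (3/4, 5) → C = -153/4
  (11/8, 0) → C = 99/8
  (2, 0) → C = 18

The maximum is at (2, 0). Substituting into each constraint, equality holds for (vi) and (vii); the remaining constraints have slack.

(vi) and (vii)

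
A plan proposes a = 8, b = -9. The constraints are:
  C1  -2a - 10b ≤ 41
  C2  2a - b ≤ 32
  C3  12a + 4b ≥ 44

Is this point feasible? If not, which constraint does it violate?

Constraint C1: -2a - 10b = 74, which is not ≤ 41. All other constraints are satisfied.

not feasible — violates C1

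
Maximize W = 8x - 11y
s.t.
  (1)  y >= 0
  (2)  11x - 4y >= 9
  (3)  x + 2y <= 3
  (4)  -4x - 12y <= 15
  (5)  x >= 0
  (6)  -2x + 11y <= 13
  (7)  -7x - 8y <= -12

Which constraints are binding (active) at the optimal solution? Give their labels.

Extreme points and W = 8x - 11y:
  (3, 0) → W = 24
  (12/7, 0) → W = 96/7
  (15/13, 12/13) → W = -12/13
  (30/29, 69/116) → W = 201/116

The maximum is at (3, 0). Substituting into each constraint, equality holds for (1) and (3); the remaining constraints have slack.

(1) and (3)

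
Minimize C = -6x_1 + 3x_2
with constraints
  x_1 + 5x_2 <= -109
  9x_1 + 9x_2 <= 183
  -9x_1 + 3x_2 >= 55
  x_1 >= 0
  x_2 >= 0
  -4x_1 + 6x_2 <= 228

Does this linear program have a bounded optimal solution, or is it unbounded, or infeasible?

infeasible

The boundaries 9x_1 + 9x_2 = 183 and -9x_1 + 3x_2 = 55 meet at (1/2, 119/6), but that point violates x_1 + 5x_2 ≤ -109. Every candidate vertex is excluded by some other constraint, so the feasible region is empty.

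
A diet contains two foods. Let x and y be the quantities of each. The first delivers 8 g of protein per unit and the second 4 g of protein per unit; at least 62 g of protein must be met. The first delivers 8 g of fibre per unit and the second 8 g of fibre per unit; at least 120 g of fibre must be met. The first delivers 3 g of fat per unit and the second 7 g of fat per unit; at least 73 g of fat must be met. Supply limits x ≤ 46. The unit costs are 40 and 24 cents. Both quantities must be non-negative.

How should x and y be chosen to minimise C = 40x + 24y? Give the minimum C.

x = 1/2, y = 29/2, minimum C = 368

Extreme points and C = 40x + 24y:
  (0, 31/2) → C = 372
  (73/3, 0) → C = 2920/3
  (46, 0) → C = 1840
  (1/2, 29/2) → C = 368
  (8, 7) → C = 488
The feasible region is unbounded (it extends along (0, 1)), but C strictly increases along every unbounded feasible direction, so there is no improving ray and the minimum is attained at a vertex.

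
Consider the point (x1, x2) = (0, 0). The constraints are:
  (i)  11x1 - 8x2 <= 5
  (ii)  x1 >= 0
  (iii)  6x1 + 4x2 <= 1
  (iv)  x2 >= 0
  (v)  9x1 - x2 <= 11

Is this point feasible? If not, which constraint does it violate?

feasible

(i): 0 ≤ 5 ✓
(ii): 0 ≥ 0 ✓
(iii): 0 ≤ 1 ✓
(iv): 0 ≥ 0 ✓
(v): 0 ≤ 11 ✓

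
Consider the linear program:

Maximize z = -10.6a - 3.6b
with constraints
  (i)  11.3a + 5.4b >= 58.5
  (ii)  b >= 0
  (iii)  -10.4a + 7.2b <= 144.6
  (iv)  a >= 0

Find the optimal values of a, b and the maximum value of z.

a = 0, b = 65/6, maximum z = -39

Extreme points and z = -10.6a - 3.6b:
  (585/113, 0) → z = -6201/113
  (0, 65/6) → z = -39
  (0, 241/12) → z = -723/10
The feasible region is unbounded (it extends along (9, 13), (1, 0)), but z strictly decreases along every unbounded feasible direction, so there is no improving ray and the maximum is attained at a vertex.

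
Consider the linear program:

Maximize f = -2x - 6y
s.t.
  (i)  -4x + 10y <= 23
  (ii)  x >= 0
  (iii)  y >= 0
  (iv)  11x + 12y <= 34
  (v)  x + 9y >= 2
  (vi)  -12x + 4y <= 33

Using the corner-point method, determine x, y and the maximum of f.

x = 0, y = 2/9, maximum f = -4/3

Extreme points and f = -2x - 6y:
  (0, 23/10) → f = -69/5
  (32/79, 389/158) → f = -1231/79
  (0, 2/9) → f = -4/3
  (34/11, 0) → f = -68/11
  (2, 0) → f = -4

At the optimal vertex, x = 0 and x + 9y = 2.
Solving simultaneously gives x = 0, y = 2/9.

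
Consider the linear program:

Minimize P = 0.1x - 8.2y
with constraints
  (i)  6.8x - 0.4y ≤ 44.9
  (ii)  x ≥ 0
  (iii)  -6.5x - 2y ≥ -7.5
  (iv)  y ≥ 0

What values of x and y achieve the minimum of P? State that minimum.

x = 0, y = 3.75, minimum P = -30.75

Feasible corners and P = 0.1x - 8.2y:
  (0, 15/4) → P = -123/4
  (0, 0) → P = 0
  (15/13, 0) → P = 3/26

The binding constraints are x = 0 and -6.5x - 2y = -7.5.
Solving simultaneously gives x = 0, y = 15/4.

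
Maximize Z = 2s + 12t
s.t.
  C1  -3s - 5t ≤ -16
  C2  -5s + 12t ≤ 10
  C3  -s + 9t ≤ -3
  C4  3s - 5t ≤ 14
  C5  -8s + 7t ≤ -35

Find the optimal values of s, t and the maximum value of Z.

Vertices and Z = 2s + 12t:
  (159/32, 7/32) → Z = 201/16
  (5, 1/5) → Z = 62/5
  (111/22, 5/22) → Z = 141/11

The optimum lies where -s + 9t = -3 and 3s - 5t = 14.
Solving simultaneously gives s = 111/22, t = 5/22.

s = 111/22, t = 5/22, maximum Z = 141/11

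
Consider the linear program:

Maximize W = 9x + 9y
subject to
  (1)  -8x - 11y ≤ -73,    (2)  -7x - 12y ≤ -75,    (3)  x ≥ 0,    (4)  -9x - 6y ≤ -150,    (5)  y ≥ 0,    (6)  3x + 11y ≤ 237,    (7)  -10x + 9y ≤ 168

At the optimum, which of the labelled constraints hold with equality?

(5) and (6)

Extreme points and W = 9x + 9y:
  (50/3, 0) → W = 150
  (76/27, 187/9) → W = 637/3
  (79, 0) → W = 711

The maximum is at (79, 0). Substituting into each constraint, equality holds for (5) and (6); the remaining constraints have slack.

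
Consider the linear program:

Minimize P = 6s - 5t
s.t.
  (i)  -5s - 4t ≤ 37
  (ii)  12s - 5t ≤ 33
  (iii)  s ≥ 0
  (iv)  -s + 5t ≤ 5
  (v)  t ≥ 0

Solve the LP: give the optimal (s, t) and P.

Feasible corners and P = 6s - 5t:
  (38/11, 93/55) → P = 135/11
  (11/4, 0) → P = 33/2
  (0, 1) → P = -5
  (0, 0) → P = 0

s = 0, t = 1, minimum P = -5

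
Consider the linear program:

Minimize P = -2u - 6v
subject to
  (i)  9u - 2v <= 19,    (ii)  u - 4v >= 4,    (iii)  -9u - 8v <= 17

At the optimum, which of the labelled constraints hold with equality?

(i) and (ii)

Corner points and P = -2u - 6v:
  (2, -1/2) → P = -1
  (59/45, -18/5) → P = 854/45
  (-9/11, -53/44) → P = 195/22

The minimum is at (2, -1/2). Substituting into each constraint, equality holds for (i) and (ii); the remaining constraints have slack.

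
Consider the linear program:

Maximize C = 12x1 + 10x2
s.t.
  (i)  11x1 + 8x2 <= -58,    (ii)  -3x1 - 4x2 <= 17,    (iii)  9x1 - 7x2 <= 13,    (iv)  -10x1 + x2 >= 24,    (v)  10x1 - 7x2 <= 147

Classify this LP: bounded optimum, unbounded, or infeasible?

From the feasible point (-24/5, -13/20), moving in the direction (-8, 11) keeps every constraint satisfied while C increases without bound.

unbounded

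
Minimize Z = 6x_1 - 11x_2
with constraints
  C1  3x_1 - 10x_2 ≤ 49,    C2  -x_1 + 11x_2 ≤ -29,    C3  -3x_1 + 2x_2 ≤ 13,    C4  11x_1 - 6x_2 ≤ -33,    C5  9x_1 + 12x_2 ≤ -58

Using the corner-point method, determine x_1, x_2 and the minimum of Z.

Vertices and Z = 6x_1 - 11x_2:
  (-19/2, -31/4) → Z = 113/4
  (-156/23, -319/46) → Z = 1637/46
  (-201/31, -100/31) → Z = -106/31
  (-537/115, -352/115) → Z = 130/23

At the optimal vertex, -x_1 + 11x_2 = -29 and -3x_1 + 2x_2 = 13.
Solving simultaneously gives x_1 = -201/31, x_2 = -100/31.

x_1 = -201/31, x_2 = -100/31, minimum Z = -106/31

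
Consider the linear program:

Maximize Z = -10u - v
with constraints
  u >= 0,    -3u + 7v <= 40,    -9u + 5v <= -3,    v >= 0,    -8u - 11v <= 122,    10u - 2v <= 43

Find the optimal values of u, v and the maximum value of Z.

Vertices and Z = -10u - v:
  (221/48, 123/16) → Z = -2579/48
  (381/64, 529/64) → Z = -4339/64
  (1/3, 0) → Z = -10/3
  (43/10, 0) → Z = -43

u = 1/3, v = 0, maximum Z = -10/3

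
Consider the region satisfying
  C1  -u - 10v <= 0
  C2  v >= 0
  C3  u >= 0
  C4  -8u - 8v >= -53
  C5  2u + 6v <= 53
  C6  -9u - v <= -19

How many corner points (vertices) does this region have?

3

Pairwise boundary intersections that survive every other constraint:
  (53/8, 0)
  (19/9, 0)
  (99/64, 325/64)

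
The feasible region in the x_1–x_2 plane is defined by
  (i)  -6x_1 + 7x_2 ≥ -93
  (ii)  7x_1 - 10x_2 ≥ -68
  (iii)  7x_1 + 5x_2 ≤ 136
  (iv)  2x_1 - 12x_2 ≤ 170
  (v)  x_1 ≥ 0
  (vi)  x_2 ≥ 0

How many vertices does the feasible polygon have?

The feasible vertices (each the meet of two boundaries and inside every other half-plane) are:
  (1417/79, 165/79)
  (31/2, 0)
  (68/7, 68/5)
  (0, 34/5)
  (0, 0)

5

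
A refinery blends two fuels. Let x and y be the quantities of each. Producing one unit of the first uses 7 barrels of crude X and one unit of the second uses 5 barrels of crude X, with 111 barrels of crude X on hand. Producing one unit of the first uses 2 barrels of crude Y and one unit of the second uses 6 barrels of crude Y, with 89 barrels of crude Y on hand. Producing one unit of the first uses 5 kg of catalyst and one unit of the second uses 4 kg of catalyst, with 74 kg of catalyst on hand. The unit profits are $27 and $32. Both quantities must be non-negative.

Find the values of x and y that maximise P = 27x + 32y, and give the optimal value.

x = 4, y = 27/2, maximum P = 540

The binding constraints are 2x + 6y = 89 and 5x + 4y = 74.
Solving simultaneously gives x = 4, y = 27/2.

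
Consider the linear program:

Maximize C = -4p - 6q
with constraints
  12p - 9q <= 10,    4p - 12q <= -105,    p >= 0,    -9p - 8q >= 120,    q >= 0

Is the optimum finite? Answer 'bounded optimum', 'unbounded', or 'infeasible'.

infeasible

The boundaries 12p - 9q = 10 and 4p - 12q = -105 meet at (355/36, 325/27), but that point violates -9p - 8q ≥ 120. Every candidate vertex is excluded by some other constraint, so the feasible region is empty.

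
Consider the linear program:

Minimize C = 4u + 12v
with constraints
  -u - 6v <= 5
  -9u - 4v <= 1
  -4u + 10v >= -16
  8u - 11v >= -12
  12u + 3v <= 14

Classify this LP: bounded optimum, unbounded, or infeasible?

Corner points and C = 4u + 12v:
  (7/25, -22/25) → C = -236/25
  (23/17, -18/17) → C = -124/17
  (-59/131, 100/131) → C = 964/131
  (47/33, -34/33) → C = -20/3
  (59/78, 64/39) → C = 886/39
The feasible region has finitely many vertices and no improving ray; the minimum is -236/25 at (7/25, -22/25).

bounded optimum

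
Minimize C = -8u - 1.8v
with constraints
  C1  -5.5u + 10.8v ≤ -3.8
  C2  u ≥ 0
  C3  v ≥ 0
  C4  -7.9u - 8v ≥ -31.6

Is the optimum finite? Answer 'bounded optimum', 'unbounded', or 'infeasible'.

Corner points and C = -8u - 1.8v:
  (38/55, 0) → C = -304/55
  (9292/3233, 7189/6466) → C = -808061/32330
  (4, 0) → C = -32
The feasible region has finitely many vertices and no improving ray; the minimum is -32 at (4, 0).

bounded optimum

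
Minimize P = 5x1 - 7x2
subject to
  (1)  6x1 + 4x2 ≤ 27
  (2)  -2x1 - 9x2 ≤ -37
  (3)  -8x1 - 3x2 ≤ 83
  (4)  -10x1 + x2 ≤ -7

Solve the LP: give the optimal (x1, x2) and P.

Extreme points and P = 5x1 - 7x2:
  (95/46, 84/23) → P = -701/46
  (55/46, 114/23) → P = -1321/46
  (25/23, 89/23) → P = -498/23

At the optimal vertex, 6x1 + 4x2 = 27 and -10x1 + x2 = -7.
Solving simultaneously gives x1 = 55/46, x2 = 114/23.

x1 = 55/46, x2 = 114/23, minimum P = -1321/46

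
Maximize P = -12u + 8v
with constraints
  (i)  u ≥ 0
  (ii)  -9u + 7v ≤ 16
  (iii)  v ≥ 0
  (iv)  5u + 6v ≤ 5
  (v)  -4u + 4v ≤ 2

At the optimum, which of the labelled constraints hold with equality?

(i) and (v)

Vertices and P = -12u + 8v:
  (0, 0) → P = 0
  (0, 1/2) → P = 4
  (1, 0) → P = -12
  (2/11, 15/22) → P = 36/11

The maximum is at (0, 1/2). Substituting into each constraint, equality holds for (i) and (v); the remaining constraints have slack.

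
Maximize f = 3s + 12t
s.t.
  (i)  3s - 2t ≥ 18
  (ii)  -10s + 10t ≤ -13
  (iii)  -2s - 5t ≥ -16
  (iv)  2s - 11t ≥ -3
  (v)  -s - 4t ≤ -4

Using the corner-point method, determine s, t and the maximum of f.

s = 122/19, t = 12/19, maximum f = 510/19

Corner points and f = 3s + 12t:
  (122/19, 12/19) → f = 510/19
  (40/7, -3/7) → f = 12
  (44/3, -8/3) → f = 12

At the optimal vertex, 3s - 2t = 18 and -2s - 5t = -16.
Solving simultaneously gives s = 122/19, t = 12/19.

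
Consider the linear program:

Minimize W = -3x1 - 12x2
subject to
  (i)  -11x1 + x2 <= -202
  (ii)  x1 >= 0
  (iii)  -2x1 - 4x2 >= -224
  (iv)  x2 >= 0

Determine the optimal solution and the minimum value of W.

Vertices and W = -3x1 - 12x2:
  (516/23, 1030/23) → W = -13908/23
  (202/11, 0) → W = -606/11
  (112, 0) → W = -336

At the optimal vertex, -11x1 + x2 = -202 and -2x1 - 4x2 = -224.
Solving simultaneously gives x1 = 516/23, x2 = 1030/23.

x1 = 516/23, x2 = 1030/23, minimum W = -13908/23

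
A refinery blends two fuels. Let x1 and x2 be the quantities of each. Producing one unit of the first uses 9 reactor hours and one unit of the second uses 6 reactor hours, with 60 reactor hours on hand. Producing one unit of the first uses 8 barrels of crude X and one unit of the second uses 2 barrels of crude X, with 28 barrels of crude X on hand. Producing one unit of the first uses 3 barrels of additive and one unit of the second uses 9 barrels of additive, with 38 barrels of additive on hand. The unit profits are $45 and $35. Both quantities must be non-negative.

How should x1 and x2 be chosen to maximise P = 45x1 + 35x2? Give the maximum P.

x1 = 8/3, x2 = 10/3, maximum P = 710/3

Extreme points and P = 45x1 + 35x2:
  (0, 0) → P = 0
  (0, 38/9) → P = 1330/9
  (7/2, 0) → P = 315/2
  (8/3, 10/3) → P = 710/3

At the optimal vertex, 8x1 + 2x2 = 28 and 3x1 + 9x2 = 38.
Solving simultaneously gives x1 = 8/3, x2 = 10/3.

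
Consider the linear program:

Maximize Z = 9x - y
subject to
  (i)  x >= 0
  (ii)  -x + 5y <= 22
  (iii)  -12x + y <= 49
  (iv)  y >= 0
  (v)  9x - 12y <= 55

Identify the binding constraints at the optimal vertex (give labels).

Vertices and Z = 9x - y:
  (0, 22/5) → Z = -22/5
  (0, 0) → Z = 0
  (49/3, 23/3) → Z = 418/3
  (55/9, 0) → Z = 55

The maximum is at (49/3, 23/3). Substituting into each constraint, equality holds for (ii) and (v); the remaining constraints have slack.

(ii) and (v)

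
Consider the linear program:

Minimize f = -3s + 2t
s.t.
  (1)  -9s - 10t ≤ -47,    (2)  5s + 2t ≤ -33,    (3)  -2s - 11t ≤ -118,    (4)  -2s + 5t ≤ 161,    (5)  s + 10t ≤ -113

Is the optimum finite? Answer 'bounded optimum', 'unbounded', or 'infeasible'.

The boundaries -9s - 10t = -47 and 5s + 2t = -33 meet at (-53/4, 133/8), but that point violates s + 10t ≤ -113. Every candidate vertex is excluded by some other constraint, so the feasible region is empty.

infeasible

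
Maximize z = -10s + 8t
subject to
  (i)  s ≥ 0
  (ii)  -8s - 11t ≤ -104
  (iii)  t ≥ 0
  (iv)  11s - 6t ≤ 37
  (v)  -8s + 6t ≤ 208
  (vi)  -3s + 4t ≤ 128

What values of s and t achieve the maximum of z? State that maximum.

Vertices and z = -10s + 8t:
  (0, 104/11) → z = 832/11
  (0, 32) → z = 256
  (1031/169, 848/169) → z = -3526/169
  (458/13, 1519/26) → z = 1496/13

s = 0, t = 32, maximum z = 256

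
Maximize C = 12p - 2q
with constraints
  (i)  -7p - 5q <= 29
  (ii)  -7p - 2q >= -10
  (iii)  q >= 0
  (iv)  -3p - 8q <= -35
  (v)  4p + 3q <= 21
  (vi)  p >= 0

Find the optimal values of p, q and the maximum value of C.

Extreme points and C = 12p - 2q:
  (1/5, 43/10) → C = -31/5
  (0, 5) → C = -10
  (0, 35/8) → C = -35/4

p = 1/5, q = 43/10, maximum C = -31/5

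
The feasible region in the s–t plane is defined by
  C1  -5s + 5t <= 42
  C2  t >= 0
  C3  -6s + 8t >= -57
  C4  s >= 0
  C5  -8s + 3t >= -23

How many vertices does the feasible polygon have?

Pairwise boundary intersections that survive every other constraint:
  (0, 42/5)
  (241/25, 451/25)
  (0, 0)
  (23/8, 0)

4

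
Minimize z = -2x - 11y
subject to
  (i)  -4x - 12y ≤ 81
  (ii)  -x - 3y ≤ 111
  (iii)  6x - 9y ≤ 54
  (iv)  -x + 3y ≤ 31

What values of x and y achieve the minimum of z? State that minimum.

x = 49, y = 80/3, minimum z = -1174/3

Vertices and z = -2x - 11y:
  (-3/4, -13/2) → z = 73
  (-205/8, 43/24) → z = 757/24
  (49, 80/3) → z = -1174/3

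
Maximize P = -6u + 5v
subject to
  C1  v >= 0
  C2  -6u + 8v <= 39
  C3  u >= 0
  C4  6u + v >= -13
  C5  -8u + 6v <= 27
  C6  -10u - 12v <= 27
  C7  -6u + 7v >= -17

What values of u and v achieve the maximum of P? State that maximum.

u = 9/14, v = 75/14, maximum P = 321/14

Vertices and P = -6u + 5v:
  (0, 0) → P = 0
  (17/6, 0) → P = -17
  (9/14, 75/14) → P = 321/14
  (409/6, 56) → P = -129
  (0, 9/2) → P = 45/2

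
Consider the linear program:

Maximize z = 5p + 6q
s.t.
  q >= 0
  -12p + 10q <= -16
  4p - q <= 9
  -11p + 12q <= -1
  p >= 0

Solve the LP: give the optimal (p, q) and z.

p = 37/14, q = 11/7, maximum z = 317/14

The binding constraints are -12p + 10q = -16 and 4p - q = 9.
Solving simultaneously gives p = 37/14, q = 11/7.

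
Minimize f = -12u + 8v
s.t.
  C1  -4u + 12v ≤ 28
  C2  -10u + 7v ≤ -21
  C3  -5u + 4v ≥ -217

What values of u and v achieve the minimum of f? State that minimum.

u = 679/11, v = 252/11, minimum f = -6132/11

Extreme points and f = -12u + 8v:
  (112/23, 91/23) → f = -616/23
  (679/11, 252/11) → f = -6132/11
  (-287, -413) → f = 140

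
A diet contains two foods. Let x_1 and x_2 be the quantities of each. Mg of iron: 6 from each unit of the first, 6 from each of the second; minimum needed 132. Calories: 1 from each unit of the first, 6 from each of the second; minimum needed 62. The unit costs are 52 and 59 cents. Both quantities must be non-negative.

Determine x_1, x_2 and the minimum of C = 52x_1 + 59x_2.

Vertices and C = 52x_1 + 59x_2:
  (0, 22) → C = 1298
  (62, 0) → C = 3224
  (14, 8) → C = 1200
The feasible region is unbounded (it extends along (0, 1), (1, 0)), but C strictly increases along every unbounded feasible direction, so there is no improving ray and the minimum is attained at a vertex.

At the optimal vertex, 6x_1 + 6x_2 = 132 and x_1 + 6x_2 = 62.
Solving simultaneously gives x_1 = 14, x_2 = 8.

x_1 = 14, x_2 = 8, minimum C = 1200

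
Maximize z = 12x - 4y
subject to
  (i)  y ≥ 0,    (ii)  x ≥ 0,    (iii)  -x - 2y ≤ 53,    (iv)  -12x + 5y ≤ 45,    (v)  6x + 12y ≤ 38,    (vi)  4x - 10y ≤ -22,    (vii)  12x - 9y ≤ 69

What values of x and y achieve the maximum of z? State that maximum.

x = 29/27, y = 71/27, maximum z = 64/27

Vertices and z = 12x - 4y:
  (0, 19/6) → z = -38/3
  (0, 11/5) → z = -44/5
  (29/27, 71/27) → z = 64/27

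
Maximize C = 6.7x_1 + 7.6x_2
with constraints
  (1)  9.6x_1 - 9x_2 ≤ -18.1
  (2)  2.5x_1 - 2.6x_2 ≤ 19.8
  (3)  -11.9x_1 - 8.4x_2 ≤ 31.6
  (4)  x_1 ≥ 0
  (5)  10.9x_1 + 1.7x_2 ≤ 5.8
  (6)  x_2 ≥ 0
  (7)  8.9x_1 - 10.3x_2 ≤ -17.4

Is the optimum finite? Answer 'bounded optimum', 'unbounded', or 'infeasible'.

Corner points and C = 6.7x_1 + 7.6x_2:
  (0, 181/90) → C = 3439/225
  (2143/11442, 25297/11442) → C = 2066153/114420
  (0, 58/17) → C = 2204/85
The feasible region has finitely many vertices and no improving ray; the maximum is 2204/85 at (0, 58/17).

bounded optimum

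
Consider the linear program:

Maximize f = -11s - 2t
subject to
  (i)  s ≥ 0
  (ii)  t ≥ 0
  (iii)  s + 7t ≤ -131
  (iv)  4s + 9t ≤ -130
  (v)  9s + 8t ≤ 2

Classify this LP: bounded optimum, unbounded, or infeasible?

infeasible

The boundaries s = 0 and s + 7t = -131 meet at (0, -131/7), but that point violates t ≥ 0. Every candidate vertex is excluded by some other constraint, so the feasible region is empty.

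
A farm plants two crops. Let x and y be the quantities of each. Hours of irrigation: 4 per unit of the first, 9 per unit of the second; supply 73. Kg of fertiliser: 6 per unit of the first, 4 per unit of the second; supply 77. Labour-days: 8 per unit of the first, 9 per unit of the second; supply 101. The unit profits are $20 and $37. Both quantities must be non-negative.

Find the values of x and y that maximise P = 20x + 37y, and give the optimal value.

Vertices and P = 20x + 37y:
  (0, 0) → P = 0
  (0, 73/9) → P = 2701/9
  (101/8, 0) → P = 505/2
  (7, 5) → P = 325

The optimum lies where 4x + 9y = 73 and 8x + 9y = 101.
Solving simultaneously gives x = 7, y = 5.

x = 7, y = 5, maximum P = 325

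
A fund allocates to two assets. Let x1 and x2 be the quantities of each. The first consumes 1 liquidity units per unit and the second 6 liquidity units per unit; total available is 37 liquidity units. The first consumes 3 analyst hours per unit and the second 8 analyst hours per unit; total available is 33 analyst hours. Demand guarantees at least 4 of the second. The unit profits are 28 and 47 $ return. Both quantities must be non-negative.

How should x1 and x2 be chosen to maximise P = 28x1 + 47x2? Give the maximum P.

x1 = 1/3, x2 = 4, maximum P = 592/3

The optimum lies where 3x1 + 8x2 = 33 and x2 = 4.
Solving simultaneously gives x1 = 1/3, x2 = 4.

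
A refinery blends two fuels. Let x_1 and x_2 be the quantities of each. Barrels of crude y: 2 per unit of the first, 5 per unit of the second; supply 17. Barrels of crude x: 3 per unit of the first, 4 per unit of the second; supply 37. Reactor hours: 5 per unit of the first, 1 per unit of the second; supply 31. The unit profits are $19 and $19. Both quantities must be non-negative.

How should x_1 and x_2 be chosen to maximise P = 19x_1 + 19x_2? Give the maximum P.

x_1 = 6, x_2 = 1, maximum P = 133

Extreme points and P = 19x_1 + 19x_2:
  (0, 0) → P = 0
  (0, 17/5) → P = 323/5
  (31/5, 0) → P = 589/5
  (6, 1) → P = 133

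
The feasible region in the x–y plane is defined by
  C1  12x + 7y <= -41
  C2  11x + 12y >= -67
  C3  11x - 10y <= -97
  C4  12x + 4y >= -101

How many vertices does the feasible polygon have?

The feasible vertices (each the meet of two boundaries and inside every other half-plane) are:
  (-1089/197, 713/197)
  (-181/12, 20)
  (-917/121, 15/11)
  (-236/25, 307/100)

4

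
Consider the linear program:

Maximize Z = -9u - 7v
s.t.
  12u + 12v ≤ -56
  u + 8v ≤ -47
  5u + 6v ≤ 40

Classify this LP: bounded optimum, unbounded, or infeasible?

From the feasible point (29/21, -127/21), moving in the direction (-8, 1) keeps every constraint satisfied while Z increases without bound.

unbounded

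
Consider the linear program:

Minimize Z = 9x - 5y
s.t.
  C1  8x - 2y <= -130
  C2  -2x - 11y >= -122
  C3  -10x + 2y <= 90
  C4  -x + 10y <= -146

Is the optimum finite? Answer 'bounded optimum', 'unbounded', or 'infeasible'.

The boundaries 8x - 2y = -130 and -x + 10y = -146 meet at (-796/39, -649/39), but that point violates -10x + 2y ≤ 90. Every candidate vertex is excluded by some other constraint, so the feasible region is empty.

infeasible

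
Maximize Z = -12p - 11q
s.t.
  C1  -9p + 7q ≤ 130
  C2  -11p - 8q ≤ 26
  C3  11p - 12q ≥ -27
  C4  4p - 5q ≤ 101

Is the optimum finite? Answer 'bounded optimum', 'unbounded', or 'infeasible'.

bounded optimum

Extreme points and Z = -12p - 11q:
  (-12/5, 1/20) → Z = 113/4
  (226/29, -405/29) → Z = 1743/29
The feasible region has finitely many vertices and no improving ray; the maximum is 1743/29 at (226/29, -405/29).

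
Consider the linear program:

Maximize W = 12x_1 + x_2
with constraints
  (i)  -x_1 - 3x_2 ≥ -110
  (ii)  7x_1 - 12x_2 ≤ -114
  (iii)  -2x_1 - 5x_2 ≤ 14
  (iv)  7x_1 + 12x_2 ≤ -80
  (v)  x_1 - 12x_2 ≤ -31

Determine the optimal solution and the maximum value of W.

Extreme points and W = 12x_1 + x_2:
  (-592, 234) → W = -6870
  (-520/3, 850/9) → W = -17870/9
  (-232/11, 62/11) → W = -2722/11

x_1 = -232/11, x_2 = 62/11, maximum W = -2722/11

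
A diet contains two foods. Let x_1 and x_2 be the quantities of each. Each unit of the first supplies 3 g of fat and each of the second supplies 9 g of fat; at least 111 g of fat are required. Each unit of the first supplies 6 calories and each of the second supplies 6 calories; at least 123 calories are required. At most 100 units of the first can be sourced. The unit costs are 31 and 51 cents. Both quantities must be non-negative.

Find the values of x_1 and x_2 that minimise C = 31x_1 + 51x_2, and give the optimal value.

Feasible corners and C = 31x_1 + 51x_2:
  (0, 41/2) → C = 2091/2
  (37, 0) → C = 1147
  (100, 0) → C = 3100
  (49/4, 33/4) → C = 1601/2
The feasible region is unbounded (it extends along (0, 1)), but C strictly increases along every unbounded feasible direction, so there is no improving ray and the minimum is attained at a vertex.

At the optimal vertex, 3x_1 + 9x_2 = 111 and 6x_1 + 6x_2 = 123.
Solving simultaneously gives x_1 = 49/4, x_2 = 33/4.

x_1 = 49/4, x_2 = 33/4, minimum C = 1601/2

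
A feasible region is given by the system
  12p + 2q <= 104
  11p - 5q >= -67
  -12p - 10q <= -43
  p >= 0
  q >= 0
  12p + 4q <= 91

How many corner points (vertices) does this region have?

5

Of the 15 pairwise boundary intersections, those satisfying every inequality are:
  (0, 67/5)
  (187/104, 1805/104)
  (0, 43/10)
  (43/12, 0)
  (91/12, 0)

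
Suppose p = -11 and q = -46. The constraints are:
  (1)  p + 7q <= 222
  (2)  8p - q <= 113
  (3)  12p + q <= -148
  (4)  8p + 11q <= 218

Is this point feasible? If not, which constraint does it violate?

feasible

(1): -333 ≤ 222 ✓
(2): -42 ≤ 113 ✓
(3): -178 ≤ -148 ✓
(4): -594 ≤ 218 ✓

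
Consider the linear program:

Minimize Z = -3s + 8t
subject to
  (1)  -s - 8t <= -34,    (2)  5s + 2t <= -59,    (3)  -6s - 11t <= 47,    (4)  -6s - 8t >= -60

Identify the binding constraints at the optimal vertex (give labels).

Corner points and Z = -3s + 8t:
  (-270/19, 229/38) → Z = 1726/19
  (-750/37, 251/37) → Z = 4258/37
  (-148/7, 327/14) → Z = 1752/7
The feasible region is unbounded (it extends along (-4, 3), (-11, 6)), but Z strictly increases along every unbounded feasible direction, so there is no improving ray and the minimum is attained at a vertex.

The minimum is at (-270/19, 229/38). Substituting into each constraint, equality holds for (1) and (2); the remaining constraints have slack.

(1) and (2)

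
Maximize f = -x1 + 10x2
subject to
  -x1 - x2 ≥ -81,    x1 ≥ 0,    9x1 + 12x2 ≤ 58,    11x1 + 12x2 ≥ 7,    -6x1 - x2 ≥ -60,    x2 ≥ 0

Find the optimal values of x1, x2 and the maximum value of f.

x1 = 0, x2 = 29/6, maximum f = 145/3

At the optimal vertex, x1 = 0 and 9x1 + 12x2 = 58.
Solving simultaneously gives x1 = 0, x2 = 29/6.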